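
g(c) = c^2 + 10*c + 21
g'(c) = 2*c + 10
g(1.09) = 33.09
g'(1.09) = 12.18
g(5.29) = 101.88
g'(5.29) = 20.58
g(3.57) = 69.44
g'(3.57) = 17.14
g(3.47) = 67.74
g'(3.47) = 16.94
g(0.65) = 27.92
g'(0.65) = 11.30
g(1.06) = 32.72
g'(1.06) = 12.12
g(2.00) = 45.00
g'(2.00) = 14.00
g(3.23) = 63.73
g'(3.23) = 16.46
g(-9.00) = 12.00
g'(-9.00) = -8.00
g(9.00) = 192.00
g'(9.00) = 28.00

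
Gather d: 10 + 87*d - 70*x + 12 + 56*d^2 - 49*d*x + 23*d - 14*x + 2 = 56*d^2 + d*(110 - 49*x) - 84*x + 24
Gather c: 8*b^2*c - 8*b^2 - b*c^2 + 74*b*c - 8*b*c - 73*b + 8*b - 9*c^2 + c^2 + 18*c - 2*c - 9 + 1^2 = -8*b^2 - 65*b + c^2*(-b - 8) + c*(8*b^2 + 66*b + 16) - 8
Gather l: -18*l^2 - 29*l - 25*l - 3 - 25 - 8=-18*l^2 - 54*l - 36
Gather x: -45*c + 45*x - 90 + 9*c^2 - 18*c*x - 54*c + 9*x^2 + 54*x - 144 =9*c^2 - 99*c + 9*x^2 + x*(99 - 18*c) - 234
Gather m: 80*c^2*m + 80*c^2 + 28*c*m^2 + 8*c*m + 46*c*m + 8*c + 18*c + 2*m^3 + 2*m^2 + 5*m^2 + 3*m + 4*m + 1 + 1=80*c^2 + 26*c + 2*m^3 + m^2*(28*c + 7) + m*(80*c^2 + 54*c + 7) + 2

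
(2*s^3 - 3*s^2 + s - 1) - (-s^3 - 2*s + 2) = 3*s^3 - 3*s^2 + 3*s - 3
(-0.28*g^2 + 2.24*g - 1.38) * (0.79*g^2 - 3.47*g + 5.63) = -0.2212*g^4 + 2.7412*g^3 - 10.4394*g^2 + 17.3998*g - 7.7694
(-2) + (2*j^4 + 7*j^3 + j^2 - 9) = 2*j^4 + 7*j^3 + j^2 - 11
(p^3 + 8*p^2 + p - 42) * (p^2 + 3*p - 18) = p^5 + 11*p^4 + 7*p^3 - 183*p^2 - 144*p + 756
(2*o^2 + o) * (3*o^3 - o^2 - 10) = 6*o^5 + o^4 - o^3 - 20*o^2 - 10*o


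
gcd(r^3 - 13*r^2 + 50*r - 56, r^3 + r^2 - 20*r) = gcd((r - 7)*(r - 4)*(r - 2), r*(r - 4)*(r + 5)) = r - 4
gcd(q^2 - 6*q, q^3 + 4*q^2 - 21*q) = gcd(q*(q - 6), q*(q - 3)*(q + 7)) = q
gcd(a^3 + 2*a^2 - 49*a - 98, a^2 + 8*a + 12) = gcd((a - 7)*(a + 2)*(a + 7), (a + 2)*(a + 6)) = a + 2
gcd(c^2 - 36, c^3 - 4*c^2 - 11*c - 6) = c - 6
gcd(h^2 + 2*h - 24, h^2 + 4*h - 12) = h + 6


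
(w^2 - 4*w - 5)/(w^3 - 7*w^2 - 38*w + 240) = (w + 1)/(w^2 - 2*w - 48)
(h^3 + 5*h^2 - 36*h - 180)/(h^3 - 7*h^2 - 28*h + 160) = (h^2 - 36)/(h^2 - 12*h + 32)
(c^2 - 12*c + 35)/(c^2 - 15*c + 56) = (c - 5)/(c - 8)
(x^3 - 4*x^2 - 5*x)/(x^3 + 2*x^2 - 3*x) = (x^2 - 4*x - 5)/(x^2 + 2*x - 3)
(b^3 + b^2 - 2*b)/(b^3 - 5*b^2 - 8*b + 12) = b/(b - 6)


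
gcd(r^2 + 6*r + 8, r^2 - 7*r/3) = 1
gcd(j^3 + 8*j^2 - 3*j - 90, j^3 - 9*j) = j - 3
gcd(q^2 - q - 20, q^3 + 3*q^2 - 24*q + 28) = 1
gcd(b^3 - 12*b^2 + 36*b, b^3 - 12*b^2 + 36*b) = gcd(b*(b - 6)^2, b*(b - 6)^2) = b^3 - 12*b^2 + 36*b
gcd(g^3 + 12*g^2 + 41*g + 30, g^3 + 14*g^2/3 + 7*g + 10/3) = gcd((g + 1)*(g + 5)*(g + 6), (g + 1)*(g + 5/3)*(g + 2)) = g + 1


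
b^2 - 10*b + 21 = (b - 7)*(b - 3)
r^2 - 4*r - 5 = (r - 5)*(r + 1)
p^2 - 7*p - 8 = (p - 8)*(p + 1)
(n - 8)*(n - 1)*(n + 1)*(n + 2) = n^4 - 6*n^3 - 17*n^2 + 6*n + 16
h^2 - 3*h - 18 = (h - 6)*(h + 3)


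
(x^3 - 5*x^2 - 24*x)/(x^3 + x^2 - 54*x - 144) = x/(x + 6)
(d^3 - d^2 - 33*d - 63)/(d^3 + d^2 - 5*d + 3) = (d^2 - 4*d - 21)/(d^2 - 2*d + 1)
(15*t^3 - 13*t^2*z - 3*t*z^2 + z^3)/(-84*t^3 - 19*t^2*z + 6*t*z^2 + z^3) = (5*t^2 - 6*t*z + z^2)/(-28*t^2 + 3*t*z + z^2)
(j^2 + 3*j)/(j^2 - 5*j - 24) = j/(j - 8)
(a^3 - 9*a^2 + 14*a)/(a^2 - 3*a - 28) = a*(a - 2)/(a + 4)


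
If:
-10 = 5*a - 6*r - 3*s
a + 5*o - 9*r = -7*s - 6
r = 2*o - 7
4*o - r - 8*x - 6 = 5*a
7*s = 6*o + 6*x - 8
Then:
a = 17819/2189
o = 15667/2189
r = 16011/2189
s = 4973/2189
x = -1263/398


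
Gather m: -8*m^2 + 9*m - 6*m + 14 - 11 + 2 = -8*m^2 + 3*m + 5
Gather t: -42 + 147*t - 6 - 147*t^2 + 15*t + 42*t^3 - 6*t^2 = 42*t^3 - 153*t^2 + 162*t - 48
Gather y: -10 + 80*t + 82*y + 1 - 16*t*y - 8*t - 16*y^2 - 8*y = 72*t - 16*y^2 + y*(74 - 16*t) - 9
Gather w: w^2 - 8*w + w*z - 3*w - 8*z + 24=w^2 + w*(z - 11) - 8*z + 24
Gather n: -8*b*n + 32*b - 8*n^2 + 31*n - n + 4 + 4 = 32*b - 8*n^2 + n*(30 - 8*b) + 8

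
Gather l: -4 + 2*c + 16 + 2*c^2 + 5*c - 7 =2*c^2 + 7*c + 5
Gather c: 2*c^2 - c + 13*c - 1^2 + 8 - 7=2*c^2 + 12*c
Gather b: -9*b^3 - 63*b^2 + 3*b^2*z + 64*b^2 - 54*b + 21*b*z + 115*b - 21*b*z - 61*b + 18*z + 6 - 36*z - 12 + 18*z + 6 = -9*b^3 + b^2*(3*z + 1)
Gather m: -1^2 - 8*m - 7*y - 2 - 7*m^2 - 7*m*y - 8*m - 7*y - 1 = -7*m^2 + m*(-7*y - 16) - 14*y - 4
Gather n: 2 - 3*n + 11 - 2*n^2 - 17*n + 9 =-2*n^2 - 20*n + 22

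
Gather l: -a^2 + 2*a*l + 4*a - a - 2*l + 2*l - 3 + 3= -a^2 + 2*a*l + 3*a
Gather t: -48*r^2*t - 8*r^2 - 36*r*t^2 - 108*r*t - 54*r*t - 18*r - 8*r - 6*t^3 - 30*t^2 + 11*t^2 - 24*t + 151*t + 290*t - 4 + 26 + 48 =-8*r^2 - 26*r - 6*t^3 + t^2*(-36*r - 19) + t*(-48*r^2 - 162*r + 417) + 70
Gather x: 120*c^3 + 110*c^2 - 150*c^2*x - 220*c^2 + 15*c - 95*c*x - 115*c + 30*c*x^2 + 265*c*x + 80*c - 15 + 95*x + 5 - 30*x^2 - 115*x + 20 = 120*c^3 - 110*c^2 - 20*c + x^2*(30*c - 30) + x*(-150*c^2 + 170*c - 20) + 10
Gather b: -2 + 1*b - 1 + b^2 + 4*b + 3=b^2 + 5*b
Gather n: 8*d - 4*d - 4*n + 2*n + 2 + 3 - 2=4*d - 2*n + 3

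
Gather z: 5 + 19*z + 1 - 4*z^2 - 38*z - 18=-4*z^2 - 19*z - 12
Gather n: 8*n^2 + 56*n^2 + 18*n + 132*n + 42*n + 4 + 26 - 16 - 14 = 64*n^2 + 192*n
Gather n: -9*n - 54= -9*n - 54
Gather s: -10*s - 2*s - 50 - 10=-12*s - 60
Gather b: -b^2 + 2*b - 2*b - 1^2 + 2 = 1 - b^2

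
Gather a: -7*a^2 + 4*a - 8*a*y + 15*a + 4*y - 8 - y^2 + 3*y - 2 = -7*a^2 + a*(19 - 8*y) - y^2 + 7*y - 10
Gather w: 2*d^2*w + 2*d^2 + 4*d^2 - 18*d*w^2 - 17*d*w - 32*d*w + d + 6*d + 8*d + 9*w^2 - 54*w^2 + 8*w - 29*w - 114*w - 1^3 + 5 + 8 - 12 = 6*d^2 + 15*d + w^2*(-18*d - 45) + w*(2*d^2 - 49*d - 135)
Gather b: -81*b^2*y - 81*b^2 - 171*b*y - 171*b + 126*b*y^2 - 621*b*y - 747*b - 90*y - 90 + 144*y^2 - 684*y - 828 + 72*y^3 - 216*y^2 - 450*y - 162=b^2*(-81*y - 81) + b*(126*y^2 - 792*y - 918) + 72*y^3 - 72*y^2 - 1224*y - 1080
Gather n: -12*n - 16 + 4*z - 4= -12*n + 4*z - 20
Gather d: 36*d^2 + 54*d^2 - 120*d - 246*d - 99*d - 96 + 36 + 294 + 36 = 90*d^2 - 465*d + 270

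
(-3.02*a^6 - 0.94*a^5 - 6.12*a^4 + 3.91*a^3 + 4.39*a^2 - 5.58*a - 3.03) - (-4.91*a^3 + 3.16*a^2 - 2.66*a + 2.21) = -3.02*a^6 - 0.94*a^5 - 6.12*a^4 + 8.82*a^3 + 1.23*a^2 - 2.92*a - 5.24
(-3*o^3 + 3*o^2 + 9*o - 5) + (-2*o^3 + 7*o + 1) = -5*o^3 + 3*o^2 + 16*o - 4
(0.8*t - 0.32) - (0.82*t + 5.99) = -0.0199999999999999*t - 6.31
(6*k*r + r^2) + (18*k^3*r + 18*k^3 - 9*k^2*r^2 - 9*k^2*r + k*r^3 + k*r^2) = 18*k^3*r + 18*k^3 - 9*k^2*r^2 - 9*k^2*r + k*r^3 + k*r^2 + 6*k*r + r^2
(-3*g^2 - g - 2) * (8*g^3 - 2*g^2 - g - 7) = -24*g^5 - 2*g^4 - 11*g^3 + 26*g^2 + 9*g + 14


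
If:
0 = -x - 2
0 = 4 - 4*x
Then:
No Solution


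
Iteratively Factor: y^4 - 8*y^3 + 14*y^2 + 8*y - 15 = (y - 3)*(y^3 - 5*y^2 - y + 5) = (y - 3)*(y - 1)*(y^2 - 4*y - 5) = (y - 3)*(y - 1)*(y + 1)*(y - 5)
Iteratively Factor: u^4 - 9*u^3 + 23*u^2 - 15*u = (u)*(u^3 - 9*u^2 + 23*u - 15) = u*(u - 1)*(u^2 - 8*u + 15) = u*(u - 5)*(u - 1)*(u - 3)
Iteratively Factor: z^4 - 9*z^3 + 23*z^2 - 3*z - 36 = (z + 1)*(z^3 - 10*z^2 + 33*z - 36) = (z - 4)*(z + 1)*(z^2 - 6*z + 9) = (z - 4)*(z - 3)*(z + 1)*(z - 3)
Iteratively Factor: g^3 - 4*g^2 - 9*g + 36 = (g - 3)*(g^2 - g - 12) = (g - 3)*(g + 3)*(g - 4)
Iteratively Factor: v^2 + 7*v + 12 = (v + 3)*(v + 4)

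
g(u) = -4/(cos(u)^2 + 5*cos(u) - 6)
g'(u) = -4*(2*sin(u)*cos(u) + 5*sin(u))/(cos(u)^2 + 5*cos(u) - 6)^2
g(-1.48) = 0.72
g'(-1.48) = 0.67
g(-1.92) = 0.53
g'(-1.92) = 0.28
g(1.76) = 0.58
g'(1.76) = -0.38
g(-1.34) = 0.83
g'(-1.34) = 0.92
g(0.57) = 3.70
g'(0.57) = -12.33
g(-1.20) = 0.99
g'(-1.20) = 1.30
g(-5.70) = 3.54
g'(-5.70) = -11.51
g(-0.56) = 3.82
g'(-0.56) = 13.00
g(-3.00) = 0.40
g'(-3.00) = 0.02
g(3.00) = 0.40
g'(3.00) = -0.02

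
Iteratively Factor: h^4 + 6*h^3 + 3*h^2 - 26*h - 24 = (h + 3)*(h^3 + 3*h^2 - 6*h - 8) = (h + 3)*(h + 4)*(h^2 - h - 2) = (h - 2)*(h + 3)*(h + 4)*(h + 1)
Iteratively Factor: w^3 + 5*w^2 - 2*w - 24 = (w + 3)*(w^2 + 2*w - 8) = (w - 2)*(w + 3)*(w + 4)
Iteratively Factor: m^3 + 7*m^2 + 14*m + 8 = (m + 2)*(m^2 + 5*m + 4) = (m + 1)*(m + 2)*(m + 4)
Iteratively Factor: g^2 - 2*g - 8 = (g - 4)*(g + 2)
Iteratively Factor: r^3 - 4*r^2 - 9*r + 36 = (r - 4)*(r^2 - 9) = (r - 4)*(r + 3)*(r - 3)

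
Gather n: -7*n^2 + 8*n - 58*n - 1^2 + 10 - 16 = -7*n^2 - 50*n - 7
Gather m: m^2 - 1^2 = m^2 - 1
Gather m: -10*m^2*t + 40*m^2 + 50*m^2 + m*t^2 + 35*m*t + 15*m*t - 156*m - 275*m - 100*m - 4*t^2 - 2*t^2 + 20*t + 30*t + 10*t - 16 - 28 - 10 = m^2*(90 - 10*t) + m*(t^2 + 50*t - 531) - 6*t^2 + 60*t - 54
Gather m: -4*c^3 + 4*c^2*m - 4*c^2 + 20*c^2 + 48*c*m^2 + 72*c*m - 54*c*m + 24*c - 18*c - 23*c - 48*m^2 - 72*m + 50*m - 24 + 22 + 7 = -4*c^3 + 16*c^2 - 17*c + m^2*(48*c - 48) + m*(4*c^2 + 18*c - 22) + 5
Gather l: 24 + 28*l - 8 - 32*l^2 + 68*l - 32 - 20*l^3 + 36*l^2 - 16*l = -20*l^3 + 4*l^2 + 80*l - 16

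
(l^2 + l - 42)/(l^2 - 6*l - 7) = (-l^2 - l + 42)/(-l^2 + 6*l + 7)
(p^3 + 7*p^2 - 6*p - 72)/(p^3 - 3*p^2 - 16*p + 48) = (p + 6)/(p - 4)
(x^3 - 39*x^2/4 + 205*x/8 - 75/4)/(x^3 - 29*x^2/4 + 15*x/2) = (x - 5/2)/x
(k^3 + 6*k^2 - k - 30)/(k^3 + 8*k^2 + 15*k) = (k - 2)/k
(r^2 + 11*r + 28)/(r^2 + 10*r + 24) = (r + 7)/(r + 6)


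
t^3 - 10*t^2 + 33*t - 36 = (t - 4)*(t - 3)^2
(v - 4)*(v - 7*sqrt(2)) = v^2 - 7*sqrt(2)*v - 4*v + 28*sqrt(2)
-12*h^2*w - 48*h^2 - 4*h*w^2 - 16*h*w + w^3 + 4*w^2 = (-6*h + w)*(2*h + w)*(w + 4)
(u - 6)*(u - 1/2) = u^2 - 13*u/2 + 3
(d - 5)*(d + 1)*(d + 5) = d^3 + d^2 - 25*d - 25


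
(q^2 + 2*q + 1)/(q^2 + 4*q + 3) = (q + 1)/(q + 3)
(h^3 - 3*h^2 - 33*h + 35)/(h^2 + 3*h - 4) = (h^2 - 2*h - 35)/(h + 4)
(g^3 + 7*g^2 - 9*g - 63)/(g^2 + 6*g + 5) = (g^3 + 7*g^2 - 9*g - 63)/(g^2 + 6*g + 5)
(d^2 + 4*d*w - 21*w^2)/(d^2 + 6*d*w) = (d^2 + 4*d*w - 21*w^2)/(d*(d + 6*w))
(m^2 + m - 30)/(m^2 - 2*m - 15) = (m + 6)/(m + 3)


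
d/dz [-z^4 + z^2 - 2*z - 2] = -4*z^3 + 2*z - 2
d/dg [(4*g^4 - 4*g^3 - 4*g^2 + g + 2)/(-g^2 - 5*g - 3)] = (-8*g^5 - 56*g^4 - 8*g^3 + 57*g^2 + 28*g + 7)/(g^4 + 10*g^3 + 31*g^2 + 30*g + 9)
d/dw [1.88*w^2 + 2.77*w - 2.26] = 3.76*w + 2.77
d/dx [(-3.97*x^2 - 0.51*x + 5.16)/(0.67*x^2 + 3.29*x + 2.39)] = (-12.7196*x^2 - 25.891*x - 18.1953)/(0.4489*x^4 + 4.4086*x^3 + 14.0267*x^2 + 15.7262*x + 5.7121)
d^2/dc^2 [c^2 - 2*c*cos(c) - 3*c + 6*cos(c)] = 2*c*cos(c) + 4*sin(c) - 6*cos(c) + 2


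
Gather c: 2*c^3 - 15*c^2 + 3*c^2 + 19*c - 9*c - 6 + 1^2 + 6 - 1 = 2*c^3 - 12*c^2 + 10*c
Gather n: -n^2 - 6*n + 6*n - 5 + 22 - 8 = 9 - n^2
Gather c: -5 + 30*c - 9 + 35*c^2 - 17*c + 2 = 35*c^2 + 13*c - 12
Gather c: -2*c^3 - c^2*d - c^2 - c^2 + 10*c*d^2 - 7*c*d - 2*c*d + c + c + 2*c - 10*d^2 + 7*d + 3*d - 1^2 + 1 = -2*c^3 + c^2*(-d - 2) + c*(10*d^2 - 9*d + 4) - 10*d^2 + 10*d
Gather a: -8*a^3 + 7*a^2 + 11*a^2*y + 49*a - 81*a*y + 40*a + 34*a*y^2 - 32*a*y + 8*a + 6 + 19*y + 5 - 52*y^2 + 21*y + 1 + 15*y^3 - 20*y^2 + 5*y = -8*a^3 + a^2*(11*y + 7) + a*(34*y^2 - 113*y + 97) + 15*y^3 - 72*y^2 + 45*y + 12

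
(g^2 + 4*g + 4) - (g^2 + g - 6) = 3*g + 10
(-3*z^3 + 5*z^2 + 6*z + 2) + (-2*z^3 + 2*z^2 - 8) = -5*z^3 + 7*z^2 + 6*z - 6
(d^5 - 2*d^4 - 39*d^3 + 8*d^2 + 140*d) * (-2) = -2*d^5 + 4*d^4 + 78*d^3 - 16*d^2 - 280*d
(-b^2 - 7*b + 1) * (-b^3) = b^5 + 7*b^4 - b^3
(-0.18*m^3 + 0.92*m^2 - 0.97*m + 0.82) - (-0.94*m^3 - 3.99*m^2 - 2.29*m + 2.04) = 0.76*m^3 + 4.91*m^2 + 1.32*m - 1.22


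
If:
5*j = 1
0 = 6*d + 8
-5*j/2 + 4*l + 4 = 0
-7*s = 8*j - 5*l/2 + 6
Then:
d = -4/3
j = 1/5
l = -7/8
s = -783/560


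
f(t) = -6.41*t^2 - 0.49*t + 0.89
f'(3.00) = -38.95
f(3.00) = -58.27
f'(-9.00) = 114.89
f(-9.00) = -513.91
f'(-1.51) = 18.87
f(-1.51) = -12.99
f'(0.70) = -9.46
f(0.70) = -2.59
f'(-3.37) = 42.71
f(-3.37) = -70.26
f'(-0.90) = 11.05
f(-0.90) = -3.86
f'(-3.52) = 44.64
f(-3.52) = -76.81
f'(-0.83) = 10.15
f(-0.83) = -3.12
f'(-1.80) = 22.59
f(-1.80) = -19.00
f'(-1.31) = 16.30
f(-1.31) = -9.47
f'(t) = -12.82*t - 0.49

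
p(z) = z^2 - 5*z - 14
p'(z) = 2*z - 5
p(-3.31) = 13.51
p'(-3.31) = -11.62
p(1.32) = -18.86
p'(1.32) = -2.36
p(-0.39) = -11.90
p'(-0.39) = -5.78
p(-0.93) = -8.49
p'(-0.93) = -6.86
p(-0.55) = -10.95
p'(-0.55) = -6.10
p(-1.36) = -5.35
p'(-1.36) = -7.72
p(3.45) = -19.35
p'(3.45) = 1.90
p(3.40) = -19.44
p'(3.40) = 1.80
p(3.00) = -20.00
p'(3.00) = 1.00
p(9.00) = 22.00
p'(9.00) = 13.00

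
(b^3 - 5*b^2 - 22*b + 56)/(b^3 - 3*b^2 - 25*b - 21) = (b^2 + 2*b - 8)/(b^2 + 4*b + 3)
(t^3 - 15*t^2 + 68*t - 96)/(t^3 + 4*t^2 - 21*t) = (t^2 - 12*t + 32)/(t*(t + 7))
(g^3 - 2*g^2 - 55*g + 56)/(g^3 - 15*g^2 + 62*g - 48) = (g + 7)/(g - 6)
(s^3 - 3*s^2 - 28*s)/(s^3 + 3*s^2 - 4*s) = (s - 7)/(s - 1)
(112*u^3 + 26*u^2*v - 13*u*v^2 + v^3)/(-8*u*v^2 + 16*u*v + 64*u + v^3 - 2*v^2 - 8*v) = (-14*u^2 - 5*u*v + v^2)/(v^2 - 2*v - 8)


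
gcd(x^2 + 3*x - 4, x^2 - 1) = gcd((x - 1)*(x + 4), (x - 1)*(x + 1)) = x - 1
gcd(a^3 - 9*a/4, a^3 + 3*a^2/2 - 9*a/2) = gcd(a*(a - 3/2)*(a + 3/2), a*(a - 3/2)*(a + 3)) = a^2 - 3*a/2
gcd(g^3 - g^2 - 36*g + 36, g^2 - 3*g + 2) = g - 1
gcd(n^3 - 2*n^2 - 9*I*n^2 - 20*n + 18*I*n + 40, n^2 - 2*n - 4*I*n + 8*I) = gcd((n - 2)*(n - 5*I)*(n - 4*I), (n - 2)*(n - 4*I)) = n^2 + n*(-2 - 4*I) + 8*I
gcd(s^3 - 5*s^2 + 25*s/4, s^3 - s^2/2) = s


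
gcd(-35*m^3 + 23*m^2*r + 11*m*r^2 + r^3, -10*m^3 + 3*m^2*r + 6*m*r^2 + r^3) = -5*m^2 + 4*m*r + r^2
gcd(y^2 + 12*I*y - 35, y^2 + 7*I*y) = y + 7*I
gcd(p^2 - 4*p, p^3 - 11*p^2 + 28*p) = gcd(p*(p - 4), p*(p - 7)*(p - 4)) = p^2 - 4*p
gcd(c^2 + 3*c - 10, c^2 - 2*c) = c - 2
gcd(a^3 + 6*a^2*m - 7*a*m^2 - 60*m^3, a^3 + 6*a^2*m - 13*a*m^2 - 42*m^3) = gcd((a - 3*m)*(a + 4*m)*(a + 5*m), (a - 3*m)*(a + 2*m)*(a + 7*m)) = a - 3*m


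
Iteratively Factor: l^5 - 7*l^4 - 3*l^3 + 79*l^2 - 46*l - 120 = (l + 3)*(l^4 - 10*l^3 + 27*l^2 - 2*l - 40) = (l - 2)*(l + 3)*(l^3 - 8*l^2 + 11*l + 20) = (l - 4)*(l - 2)*(l + 3)*(l^2 - 4*l - 5) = (l - 5)*(l - 4)*(l - 2)*(l + 3)*(l + 1)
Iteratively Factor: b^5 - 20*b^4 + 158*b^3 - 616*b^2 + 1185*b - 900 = (b - 4)*(b^4 - 16*b^3 + 94*b^2 - 240*b + 225) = (b - 4)*(b - 3)*(b^3 - 13*b^2 + 55*b - 75) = (b - 5)*(b - 4)*(b - 3)*(b^2 - 8*b + 15) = (b - 5)^2*(b - 4)*(b - 3)*(b - 3)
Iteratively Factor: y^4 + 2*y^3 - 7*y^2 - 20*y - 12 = (y + 1)*(y^3 + y^2 - 8*y - 12) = (y - 3)*(y + 1)*(y^2 + 4*y + 4) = (y - 3)*(y + 1)*(y + 2)*(y + 2)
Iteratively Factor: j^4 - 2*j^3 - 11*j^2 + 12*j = (j - 4)*(j^3 + 2*j^2 - 3*j) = (j - 4)*(j - 1)*(j^2 + 3*j) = j*(j - 4)*(j - 1)*(j + 3)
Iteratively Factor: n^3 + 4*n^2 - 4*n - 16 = (n - 2)*(n^2 + 6*n + 8) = (n - 2)*(n + 4)*(n + 2)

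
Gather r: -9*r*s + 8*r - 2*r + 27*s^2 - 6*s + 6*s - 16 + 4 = r*(6 - 9*s) + 27*s^2 - 12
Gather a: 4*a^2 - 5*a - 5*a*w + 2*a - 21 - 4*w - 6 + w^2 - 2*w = 4*a^2 + a*(-5*w - 3) + w^2 - 6*w - 27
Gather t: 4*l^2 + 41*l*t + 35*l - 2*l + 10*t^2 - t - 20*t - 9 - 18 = 4*l^2 + 33*l + 10*t^2 + t*(41*l - 21) - 27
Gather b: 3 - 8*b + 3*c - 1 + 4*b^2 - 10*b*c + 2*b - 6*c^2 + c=4*b^2 + b*(-10*c - 6) - 6*c^2 + 4*c + 2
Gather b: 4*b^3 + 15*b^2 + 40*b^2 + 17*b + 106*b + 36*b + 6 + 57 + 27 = 4*b^3 + 55*b^2 + 159*b + 90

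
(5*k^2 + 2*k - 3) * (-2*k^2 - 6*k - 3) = -10*k^4 - 34*k^3 - 21*k^2 + 12*k + 9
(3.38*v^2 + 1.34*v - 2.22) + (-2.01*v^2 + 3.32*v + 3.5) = 1.37*v^2 + 4.66*v + 1.28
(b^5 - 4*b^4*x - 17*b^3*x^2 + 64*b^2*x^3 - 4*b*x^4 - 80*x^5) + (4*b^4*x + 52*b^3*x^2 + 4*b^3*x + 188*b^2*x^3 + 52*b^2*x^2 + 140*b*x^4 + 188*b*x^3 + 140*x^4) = b^5 + 35*b^3*x^2 + 4*b^3*x + 252*b^2*x^3 + 52*b^2*x^2 + 136*b*x^4 + 188*b*x^3 - 80*x^5 + 140*x^4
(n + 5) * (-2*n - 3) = -2*n^2 - 13*n - 15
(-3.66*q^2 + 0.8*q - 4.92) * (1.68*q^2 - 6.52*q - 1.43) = -6.1488*q^4 + 25.2072*q^3 - 8.2478*q^2 + 30.9344*q + 7.0356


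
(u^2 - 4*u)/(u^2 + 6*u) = (u - 4)/(u + 6)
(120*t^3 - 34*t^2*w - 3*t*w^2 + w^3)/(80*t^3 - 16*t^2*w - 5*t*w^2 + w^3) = (6*t + w)/(4*t + w)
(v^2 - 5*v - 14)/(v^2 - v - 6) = (v - 7)/(v - 3)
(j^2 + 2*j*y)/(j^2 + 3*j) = (j + 2*y)/(j + 3)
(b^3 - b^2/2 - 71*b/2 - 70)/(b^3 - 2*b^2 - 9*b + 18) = (2*b^3 - b^2 - 71*b - 140)/(2*(b^3 - 2*b^2 - 9*b + 18))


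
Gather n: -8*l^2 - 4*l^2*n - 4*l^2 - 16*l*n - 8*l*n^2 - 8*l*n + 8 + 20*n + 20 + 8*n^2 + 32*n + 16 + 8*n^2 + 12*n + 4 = -12*l^2 + n^2*(16 - 8*l) + n*(-4*l^2 - 24*l + 64) + 48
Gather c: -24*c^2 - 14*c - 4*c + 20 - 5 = -24*c^2 - 18*c + 15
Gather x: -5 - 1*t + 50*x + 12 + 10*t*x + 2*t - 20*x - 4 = t + x*(10*t + 30) + 3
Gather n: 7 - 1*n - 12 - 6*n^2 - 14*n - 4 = -6*n^2 - 15*n - 9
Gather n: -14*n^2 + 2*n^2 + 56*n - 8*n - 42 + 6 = -12*n^2 + 48*n - 36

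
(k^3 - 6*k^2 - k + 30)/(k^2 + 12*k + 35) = (k^3 - 6*k^2 - k + 30)/(k^2 + 12*k + 35)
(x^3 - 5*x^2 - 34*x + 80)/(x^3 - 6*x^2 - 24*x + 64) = (x + 5)/(x + 4)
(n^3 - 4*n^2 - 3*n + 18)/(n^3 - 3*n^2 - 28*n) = (-n^3 + 4*n^2 + 3*n - 18)/(n*(-n^2 + 3*n + 28))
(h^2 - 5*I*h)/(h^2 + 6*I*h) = (h - 5*I)/(h + 6*I)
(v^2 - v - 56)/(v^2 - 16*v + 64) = (v + 7)/(v - 8)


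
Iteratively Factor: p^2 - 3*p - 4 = (p - 4)*(p + 1)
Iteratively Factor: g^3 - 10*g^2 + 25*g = (g - 5)*(g^2 - 5*g) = g*(g - 5)*(g - 5)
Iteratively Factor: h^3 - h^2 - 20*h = (h)*(h^2 - h - 20) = h*(h - 5)*(h + 4)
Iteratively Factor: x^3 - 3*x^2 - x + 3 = (x - 3)*(x^2 - 1) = (x - 3)*(x + 1)*(x - 1)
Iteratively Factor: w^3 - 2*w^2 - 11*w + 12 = (w + 3)*(w^2 - 5*w + 4) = (w - 1)*(w + 3)*(w - 4)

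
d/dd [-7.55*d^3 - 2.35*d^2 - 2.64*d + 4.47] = -22.65*d^2 - 4.7*d - 2.64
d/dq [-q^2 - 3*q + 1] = -2*q - 3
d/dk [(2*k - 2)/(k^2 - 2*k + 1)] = -2/(k^2 - 2*k + 1)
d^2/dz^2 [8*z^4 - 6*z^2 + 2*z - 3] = 96*z^2 - 12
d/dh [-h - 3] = -1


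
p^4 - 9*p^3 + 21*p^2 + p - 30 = (p - 5)*(p - 3)*(p - 2)*(p + 1)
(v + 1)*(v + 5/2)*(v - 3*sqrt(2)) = v^3 - 3*sqrt(2)*v^2 + 7*v^2/2 - 21*sqrt(2)*v/2 + 5*v/2 - 15*sqrt(2)/2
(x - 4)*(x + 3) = x^2 - x - 12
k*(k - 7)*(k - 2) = k^3 - 9*k^2 + 14*k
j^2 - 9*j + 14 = (j - 7)*(j - 2)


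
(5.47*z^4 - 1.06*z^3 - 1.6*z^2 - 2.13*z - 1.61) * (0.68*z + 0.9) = 3.7196*z^5 + 4.2022*z^4 - 2.042*z^3 - 2.8884*z^2 - 3.0118*z - 1.449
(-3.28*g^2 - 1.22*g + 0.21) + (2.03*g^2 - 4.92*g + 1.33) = -1.25*g^2 - 6.14*g + 1.54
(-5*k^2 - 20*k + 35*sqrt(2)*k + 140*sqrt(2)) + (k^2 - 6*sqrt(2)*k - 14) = -4*k^2 - 20*k + 29*sqrt(2)*k - 14 + 140*sqrt(2)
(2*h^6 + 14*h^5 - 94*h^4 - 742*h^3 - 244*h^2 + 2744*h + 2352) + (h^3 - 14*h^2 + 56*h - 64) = 2*h^6 + 14*h^5 - 94*h^4 - 741*h^3 - 258*h^2 + 2800*h + 2288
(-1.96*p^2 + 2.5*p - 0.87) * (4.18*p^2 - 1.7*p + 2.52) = -8.1928*p^4 + 13.782*p^3 - 12.8258*p^2 + 7.779*p - 2.1924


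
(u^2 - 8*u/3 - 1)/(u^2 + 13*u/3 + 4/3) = (u - 3)/(u + 4)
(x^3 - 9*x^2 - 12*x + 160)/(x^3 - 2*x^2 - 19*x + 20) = (x - 8)/(x - 1)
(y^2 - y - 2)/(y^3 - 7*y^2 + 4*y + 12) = 1/(y - 6)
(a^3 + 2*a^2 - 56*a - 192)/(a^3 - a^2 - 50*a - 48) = (a + 4)/(a + 1)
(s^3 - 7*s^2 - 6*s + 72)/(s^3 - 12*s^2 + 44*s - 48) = (s + 3)/(s - 2)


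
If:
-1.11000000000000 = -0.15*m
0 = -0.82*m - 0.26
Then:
No Solution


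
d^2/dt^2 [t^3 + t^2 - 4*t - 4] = 6*t + 2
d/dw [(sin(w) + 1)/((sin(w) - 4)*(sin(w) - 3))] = (-2*sin(w) + cos(w)^2 + 18)*cos(w)/((sin(w) - 4)^2*(sin(w) - 3)^2)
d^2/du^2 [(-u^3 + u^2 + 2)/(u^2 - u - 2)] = 4*(-u^3 + 3*u^2 - 9*u + 5)/(u^6 - 3*u^5 - 3*u^4 + 11*u^3 + 6*u^2 - 12*u - 8)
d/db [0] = 0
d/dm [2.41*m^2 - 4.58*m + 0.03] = 4.82*m - 4.58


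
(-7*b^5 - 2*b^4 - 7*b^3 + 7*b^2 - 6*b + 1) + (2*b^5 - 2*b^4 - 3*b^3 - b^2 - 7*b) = -5*b^5 - 4*b^4 - 10*b^3 + 6*b^2 - 13*b + 1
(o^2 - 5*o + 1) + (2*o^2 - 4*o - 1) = 3*o^2 - 9*o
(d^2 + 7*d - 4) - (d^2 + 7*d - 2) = -2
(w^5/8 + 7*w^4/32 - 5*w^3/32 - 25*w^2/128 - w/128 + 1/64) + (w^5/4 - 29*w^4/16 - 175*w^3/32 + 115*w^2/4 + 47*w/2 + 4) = 3*w^5/8 - 51*w^4/32 - 45*w^3/8 + 3655*w^2/128 + 3007*w/128 + 257/64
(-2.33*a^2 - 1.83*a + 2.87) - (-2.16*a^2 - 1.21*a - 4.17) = -0.17*a^2 - 0.62*a + 7.04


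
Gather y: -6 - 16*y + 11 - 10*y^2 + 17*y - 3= -10*y^2 + y + 2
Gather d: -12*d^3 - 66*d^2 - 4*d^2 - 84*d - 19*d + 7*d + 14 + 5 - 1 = -12*d^3 - 70*d^2 - 96*d + 18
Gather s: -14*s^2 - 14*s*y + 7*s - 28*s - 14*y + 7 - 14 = -14*s^2 + s*(-14*y - 21) - 14*y - 7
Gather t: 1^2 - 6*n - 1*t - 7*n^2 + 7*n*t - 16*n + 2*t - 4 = -7*n^2 - 22*n + t*(7*n + 1) - 3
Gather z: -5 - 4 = -9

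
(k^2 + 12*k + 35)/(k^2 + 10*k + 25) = (k + 7)/(k + 5)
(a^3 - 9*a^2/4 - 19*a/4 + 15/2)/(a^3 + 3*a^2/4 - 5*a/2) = (a - 3)/a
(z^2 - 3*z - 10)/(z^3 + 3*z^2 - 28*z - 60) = 1/(z + 6)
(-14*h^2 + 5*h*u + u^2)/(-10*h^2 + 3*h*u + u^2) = (7*h + u)/(5*h + u)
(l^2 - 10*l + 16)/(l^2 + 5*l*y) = (l^2 - 10*l + 16)/(l*(l + 5*y))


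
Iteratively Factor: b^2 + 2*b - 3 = (b + 3)*(b - 1)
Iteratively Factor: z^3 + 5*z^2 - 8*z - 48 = (z + 4)*(z^2 + z - 12) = (z - 3)*(z + 4)*(z + 4)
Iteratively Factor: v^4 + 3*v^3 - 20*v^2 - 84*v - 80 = (v + 2)*(v^3 + v^2 - 22*v - 40) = (v + 2)*(v + 4)*(v^2 - 3*v - 10) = (v - 5)*(v + 2)*(v + 4)*(v + 2)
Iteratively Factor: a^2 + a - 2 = (a + 2)*(a - 1)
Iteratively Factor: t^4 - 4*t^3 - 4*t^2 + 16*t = (t)*(t^3 - 4*t^2 - 4*t + 16) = t*(t + 2)*(t^2 - 6*t + 8) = t*(t - 4)*(t + 2)*(t - 2)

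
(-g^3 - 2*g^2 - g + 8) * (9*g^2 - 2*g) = -9*g^5 - 16*g^4 - 5*g^3 + 74*g^2 - 16*g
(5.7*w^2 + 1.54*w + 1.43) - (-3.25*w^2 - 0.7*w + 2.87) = 8.95*w^2 + 2.24*w - 1.44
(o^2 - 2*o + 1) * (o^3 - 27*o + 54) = o^5 - 2*o^4 - 26*o^3 + 108*o^2 - 135*o + 54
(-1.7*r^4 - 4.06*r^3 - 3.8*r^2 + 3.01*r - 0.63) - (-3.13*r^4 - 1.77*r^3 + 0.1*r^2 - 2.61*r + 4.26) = 1.43*r^4 - 2.29*r^3 - 3.9*r^2 + 5.62*r - 4.89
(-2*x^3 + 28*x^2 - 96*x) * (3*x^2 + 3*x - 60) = -6*x^5 + 78*x^4 - 84*x^3 - 1968*x^2 + 5760*x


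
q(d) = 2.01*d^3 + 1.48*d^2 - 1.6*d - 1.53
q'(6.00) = 233.24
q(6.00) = 476.31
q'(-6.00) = 197.72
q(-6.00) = -372.81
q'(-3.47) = 60.74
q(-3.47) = -62.14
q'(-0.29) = -1.95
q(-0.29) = -0.99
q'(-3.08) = 46.49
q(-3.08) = -41.29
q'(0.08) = -1.32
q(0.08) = -1.65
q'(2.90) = 57.70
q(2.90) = 55.30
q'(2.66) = 48.94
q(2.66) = 42.52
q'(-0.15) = -1.91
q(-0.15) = -1.26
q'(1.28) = 12.07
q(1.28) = 3.06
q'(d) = 6.03*d^2 + 2.96*d - 1.6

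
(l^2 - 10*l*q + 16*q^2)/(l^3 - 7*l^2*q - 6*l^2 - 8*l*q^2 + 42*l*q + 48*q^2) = (l - 2*q)/(l^2 + l*q - 6*l - 6*q)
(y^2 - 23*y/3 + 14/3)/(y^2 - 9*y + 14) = (y - 2/3)/(y - 2)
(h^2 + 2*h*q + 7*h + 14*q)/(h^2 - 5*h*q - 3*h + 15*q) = (h^2 + 2*h*q + 7*h + 14*q)/(h^2 - 5*h*q - 3*h + 15*q)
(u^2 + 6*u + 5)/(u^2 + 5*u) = (u + 1)/u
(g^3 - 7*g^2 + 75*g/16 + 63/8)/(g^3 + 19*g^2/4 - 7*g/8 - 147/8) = (4*g^2 - 21*g - 18)/(2*(2*g^2 + 13*g + 21))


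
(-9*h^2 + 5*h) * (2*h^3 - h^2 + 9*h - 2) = -18*h^5 + 19*h^4 - 86*h^3 + 63*h^2 - 10*h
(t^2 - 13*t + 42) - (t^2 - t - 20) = 62 - 12*t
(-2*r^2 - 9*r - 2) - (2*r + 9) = -2*r^2 - 11*r - 11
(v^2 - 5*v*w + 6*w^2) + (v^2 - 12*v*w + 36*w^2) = 2*v^2 - 17*v*w + 42*w^2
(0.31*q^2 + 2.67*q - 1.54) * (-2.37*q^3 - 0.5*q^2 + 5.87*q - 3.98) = -0.7347*q^5 - 6.4829*q^4 + 4.1345*q^3 + 15.2091*q^2 - 19.6664*q + 6.1292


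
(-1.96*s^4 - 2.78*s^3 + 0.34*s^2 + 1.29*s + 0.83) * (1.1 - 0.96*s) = 1.8816*s^5 + 0.512799999999999*s^4 - 3.3844*s^3 - 0.8644*s^2 + 0.6222*s + 0.913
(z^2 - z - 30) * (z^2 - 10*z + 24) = z^4 - 11*z^3 + 4*z^2 + 276*z - 720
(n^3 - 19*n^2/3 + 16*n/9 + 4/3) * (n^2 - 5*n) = n^5 - 34*n^4/3 + 301*n^3/9 - 68*n^2/9 - 20*n/3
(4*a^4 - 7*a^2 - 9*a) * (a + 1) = 4*a^5 + 4*a^4 - 7*a^3 - 16*a^2 - 9*a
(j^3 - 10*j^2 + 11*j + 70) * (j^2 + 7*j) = j^5 - 3*j^4 - 59*j^3 + 147*j^2 + 490*j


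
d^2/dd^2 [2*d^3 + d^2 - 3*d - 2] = 12*d + 2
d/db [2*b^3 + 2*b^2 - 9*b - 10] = 6*b^2 + 4*b - 9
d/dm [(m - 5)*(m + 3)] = 2*m - 2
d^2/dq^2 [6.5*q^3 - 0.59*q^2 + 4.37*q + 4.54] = 39.0*q - 1.18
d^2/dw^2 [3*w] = 0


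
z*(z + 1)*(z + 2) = z^3 + 3*z^2 + 2*z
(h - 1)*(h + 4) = h^2 + 3*h - 4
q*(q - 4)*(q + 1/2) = q^3 - 7*q^2/2 - 2*q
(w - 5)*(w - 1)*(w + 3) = w^3 - 3*w^2 - 13*w + 15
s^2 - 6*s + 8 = (s - 4)*(s - 2)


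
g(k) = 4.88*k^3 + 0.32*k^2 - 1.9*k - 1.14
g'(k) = 14.64*k^2 + 0.64*k - 1.9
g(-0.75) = -1.59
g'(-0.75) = 5.86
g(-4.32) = -380.39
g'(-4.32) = 268.55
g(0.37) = -1.55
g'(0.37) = 0.34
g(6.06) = 1085.12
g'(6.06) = 539.61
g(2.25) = 51.79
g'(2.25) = 73.66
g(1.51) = 13.52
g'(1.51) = 32.45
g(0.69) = -0.70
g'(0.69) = 5.51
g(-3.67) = -231.08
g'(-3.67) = 192.94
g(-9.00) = -3515.64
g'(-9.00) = 1178.18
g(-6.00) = -1032.30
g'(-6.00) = 521.30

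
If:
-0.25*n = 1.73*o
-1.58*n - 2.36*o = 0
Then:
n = 0.00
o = 0.00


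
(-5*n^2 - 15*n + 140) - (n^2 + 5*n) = -6*n^2 - 20*n + 140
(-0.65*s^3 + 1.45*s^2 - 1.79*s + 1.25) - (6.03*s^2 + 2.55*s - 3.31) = -0.65*s^3 - 4.58*s^2 - 4.34*s + 4.56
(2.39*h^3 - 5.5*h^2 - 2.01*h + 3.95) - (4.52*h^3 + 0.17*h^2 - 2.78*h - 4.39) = -2.13*h^3 - 5.67*h^2 + 0.77*h + 8.34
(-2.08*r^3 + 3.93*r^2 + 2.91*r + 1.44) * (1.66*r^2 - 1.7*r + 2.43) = -3.4528*r^5 + 10.0598*r^4 - 6.9048*r^3 + 6.9933*r^2 + 4.6233*r + 3.4992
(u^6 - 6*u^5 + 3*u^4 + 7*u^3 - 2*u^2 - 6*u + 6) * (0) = 0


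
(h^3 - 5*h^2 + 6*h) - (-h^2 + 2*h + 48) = h^3 - 4*h^2 + 4*h - 48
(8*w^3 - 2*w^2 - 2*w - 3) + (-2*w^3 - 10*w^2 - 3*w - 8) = 6*w^3 - 12*w^2 - 5*w - 11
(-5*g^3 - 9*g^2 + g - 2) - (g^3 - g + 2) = -6*g^3 - 9*g^2 + 2*g - 4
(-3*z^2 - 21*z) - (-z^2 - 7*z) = -2*z^2 - 14*z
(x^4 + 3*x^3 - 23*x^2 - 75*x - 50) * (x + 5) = x^5 + 8*x^4 - 8*x^3 - 190*x^2 - 425*x - 250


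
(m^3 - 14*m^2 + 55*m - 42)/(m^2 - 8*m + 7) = m - 6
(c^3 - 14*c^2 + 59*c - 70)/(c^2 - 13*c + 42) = (c^2 - 7*c + 10)/(c - 6)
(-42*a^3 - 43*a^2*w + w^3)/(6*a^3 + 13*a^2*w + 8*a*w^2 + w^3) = (-7*a + w)/(a + w)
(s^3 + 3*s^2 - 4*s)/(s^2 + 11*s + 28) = s*(s - 1)/(s + 7)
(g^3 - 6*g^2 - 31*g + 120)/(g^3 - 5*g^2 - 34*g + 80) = (g - 3)/(g - 2)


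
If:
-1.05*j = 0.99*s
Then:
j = -0.942857142857143*s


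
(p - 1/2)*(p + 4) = p^2 + 7*p/2 - 2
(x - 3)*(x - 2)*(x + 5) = x^3 - 19*x + 30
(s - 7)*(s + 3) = s^2 - 4*s - 21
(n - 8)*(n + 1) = n^2 - 7*n - 8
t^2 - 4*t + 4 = (t - 2)^2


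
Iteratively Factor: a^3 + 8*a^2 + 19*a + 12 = (a + 3)*(a^2 + 5*a + 4) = (a + 3)*(a + 4)*(a + 1)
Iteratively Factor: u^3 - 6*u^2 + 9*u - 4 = (u - 1)*(u^2 - 5*u + 4) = (u - 4)*(u - 1)*(u - 1)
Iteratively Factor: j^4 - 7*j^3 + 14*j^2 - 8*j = (j - 2)*(j^3 - 5*j^2 + 4*j) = (j - 2)*(j - 1)*(j^2 - 4*j) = j*(j - 2)*(j - 1)*(j - 4)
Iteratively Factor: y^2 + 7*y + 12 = (y + 4)*(y + 3)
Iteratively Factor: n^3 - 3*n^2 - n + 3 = (n - 1)*(n^2 - 2*n - 3) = (n - 3)*(n - 1)*(n + 1)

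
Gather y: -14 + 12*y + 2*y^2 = 2*y^2 + 12*y - 14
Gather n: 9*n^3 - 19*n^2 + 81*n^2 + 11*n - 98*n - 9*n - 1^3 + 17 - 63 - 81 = 9*n^3 + 62*n^2 - 96*n - 128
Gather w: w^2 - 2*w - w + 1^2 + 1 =w^2 - 3*w + 2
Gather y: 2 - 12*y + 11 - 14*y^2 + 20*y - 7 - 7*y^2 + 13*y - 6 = -21*y^2 + 21*y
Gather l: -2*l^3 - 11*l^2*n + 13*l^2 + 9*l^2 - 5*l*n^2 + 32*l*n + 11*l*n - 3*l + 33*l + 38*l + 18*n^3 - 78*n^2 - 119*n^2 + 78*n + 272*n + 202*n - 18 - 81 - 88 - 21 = -2*l^3 + l^2*(22 - 11*n) + l*(-5*n^2 + 43*n + 68) + 18*n^3 - 197*n^2 + 552*n - 208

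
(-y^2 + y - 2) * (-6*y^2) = 6*y^4 - 6*y^3 + 12*y^2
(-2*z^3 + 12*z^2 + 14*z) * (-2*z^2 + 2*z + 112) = 4*z^5 - 28*z^4 - 228*z^3 + 1372*z^2 + 1568*z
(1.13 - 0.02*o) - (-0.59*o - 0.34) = 0.57*o + 1.47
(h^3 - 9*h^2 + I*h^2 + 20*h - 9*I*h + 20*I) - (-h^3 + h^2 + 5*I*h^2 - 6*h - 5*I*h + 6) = 2*h^3 - 10*h^2 - 4*I*h^2 + 26*h - 4*I*h - 6 + 20*I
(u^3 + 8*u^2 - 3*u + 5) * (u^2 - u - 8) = u^5 + 7*u^4 - 19*u^3 - 56*u^2 + 19*u - 40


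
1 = 1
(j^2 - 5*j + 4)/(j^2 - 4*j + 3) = (j - 4)/(j - 3)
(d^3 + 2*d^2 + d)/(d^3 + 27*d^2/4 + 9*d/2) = 4*(d^2 + 2*d + 1)/(4*d^2 + 27*d + 18)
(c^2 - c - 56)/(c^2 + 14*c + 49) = (c - 8)/(c + 7)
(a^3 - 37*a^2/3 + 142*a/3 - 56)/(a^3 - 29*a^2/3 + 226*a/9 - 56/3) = 3*(a - 4)/(3*a - 4)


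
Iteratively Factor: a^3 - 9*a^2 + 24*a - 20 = (a - 5)*(a^2 - 4*a + 4) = (a - 5)*(a - 2)*(a - 2)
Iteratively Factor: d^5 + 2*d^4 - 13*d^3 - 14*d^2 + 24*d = (d - 3)*(d^4 + 5*d^3 + 2*d^2 - 8*d) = d*(d - 3)*(d^3 + 5*d^2 + 2*d - 8) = d*(d - 3)*(d + 4)*(d^2 + d - 2) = d*(d - 3)*(d + 2)*(d + 4)*(d - 1)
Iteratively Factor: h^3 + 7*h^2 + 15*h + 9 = (h + 3)*(h^2 + 4*h + 3) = (h + 3)^2*(h + 1)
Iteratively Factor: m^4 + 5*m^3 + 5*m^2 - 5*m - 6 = (m + 1)*(m^3 + 4*m^2 + m - 6) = (m + 1)*(m + 2)*(m^2 + 2*m - 3) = (m - 1)*(m + 1)*(m + 2)*(m + 3)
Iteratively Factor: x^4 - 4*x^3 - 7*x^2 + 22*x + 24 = (x - 4)*(x^3 - 7*x - 6) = (x - 4)*(x + 1)*(x^2 - x - 6) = (x - 4)*(x + 1)*(x + 2)*(x - 3)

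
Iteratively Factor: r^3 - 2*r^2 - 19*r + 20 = (r + 4)*(r^2 - 6*r + 5) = (r - 1)*(r + 4)*(r - 5)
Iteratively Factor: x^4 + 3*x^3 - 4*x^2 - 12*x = (x - 2)*(x^3 + 5*x^2 + 6*x) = x*(x - 2)*(x^2 + 5*x + 6) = x*(x - 2)*(x + 3)*(x + 2)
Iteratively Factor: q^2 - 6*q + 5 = (q - 5)*(q - 1)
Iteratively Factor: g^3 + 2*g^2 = (g + 2)*(g^2) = g*(g + 2)*(g)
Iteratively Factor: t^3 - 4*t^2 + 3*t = (t - 3)*(t^2 - t) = t*(t - 3)*(t - 1)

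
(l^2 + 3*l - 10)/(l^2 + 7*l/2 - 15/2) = 2*(l - 2)/(2*l - 3)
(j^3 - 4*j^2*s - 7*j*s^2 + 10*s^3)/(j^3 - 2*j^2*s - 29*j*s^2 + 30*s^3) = (-j^2 + 3*j*s + 10*s^2)/(-j^2 + j*s + 30*s^2)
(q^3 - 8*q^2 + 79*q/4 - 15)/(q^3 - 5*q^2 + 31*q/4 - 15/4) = (q - 4)/(q - 1)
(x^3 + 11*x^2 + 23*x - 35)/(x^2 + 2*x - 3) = (x^2 + 12*x + 35)/(x + 3)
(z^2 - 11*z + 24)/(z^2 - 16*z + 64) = (z - 3)/(z - 8)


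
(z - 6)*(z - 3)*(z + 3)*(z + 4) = z^4 - 2*z^3 - 33*z^2 + 18*z + 216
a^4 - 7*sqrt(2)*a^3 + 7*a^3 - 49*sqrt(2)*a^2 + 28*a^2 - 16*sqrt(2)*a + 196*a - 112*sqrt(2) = (a + 7)*(a - 4*sqrt(2))*(a - 2*sqrt(2))*(a - sqrt(2))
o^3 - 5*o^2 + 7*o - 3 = (o - 3)*(o - 1)^2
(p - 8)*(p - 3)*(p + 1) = p^3 - 10*p^2 + 13*p + 24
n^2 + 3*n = n*(n + 3)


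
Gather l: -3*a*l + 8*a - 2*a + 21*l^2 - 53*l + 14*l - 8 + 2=6*a + 21*l^2 + l*(-3*a - 39) - 6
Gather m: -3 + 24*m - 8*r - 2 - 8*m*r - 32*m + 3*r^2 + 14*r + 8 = m*(-8*r - 8) + 3*r^2 + 6*r + 3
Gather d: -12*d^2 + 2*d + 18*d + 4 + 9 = -12*d^2 + 20*d + 13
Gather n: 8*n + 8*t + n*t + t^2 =n*(t + 8) + t^2 + 8*t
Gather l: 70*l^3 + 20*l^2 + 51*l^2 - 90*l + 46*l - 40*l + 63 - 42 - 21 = 70*l^3 + 71*l^2 - 84*l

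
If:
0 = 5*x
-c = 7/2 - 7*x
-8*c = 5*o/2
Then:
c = -7/2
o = 56/5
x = 0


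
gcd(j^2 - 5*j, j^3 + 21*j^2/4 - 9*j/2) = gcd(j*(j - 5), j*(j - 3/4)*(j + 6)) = j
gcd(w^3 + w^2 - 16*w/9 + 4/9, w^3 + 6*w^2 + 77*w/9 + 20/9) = 1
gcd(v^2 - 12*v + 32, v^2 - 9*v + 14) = 1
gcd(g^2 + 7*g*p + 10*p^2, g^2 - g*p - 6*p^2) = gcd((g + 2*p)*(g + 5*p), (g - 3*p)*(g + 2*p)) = g + 2*p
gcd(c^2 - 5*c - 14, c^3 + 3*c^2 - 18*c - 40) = c + 2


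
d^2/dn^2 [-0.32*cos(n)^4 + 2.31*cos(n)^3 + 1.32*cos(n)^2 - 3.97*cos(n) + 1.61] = 5.12*cos(n)^4 - 20.79*cos(n)^3 - 9.12*cos(n)^2 + 17.83*cos(n) + 2.64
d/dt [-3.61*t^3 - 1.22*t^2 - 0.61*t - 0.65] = -10.83*t^2 - 2.44*t - 0.61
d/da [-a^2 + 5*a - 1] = 5 - 2*a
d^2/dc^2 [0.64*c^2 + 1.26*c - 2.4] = 1.28000000000000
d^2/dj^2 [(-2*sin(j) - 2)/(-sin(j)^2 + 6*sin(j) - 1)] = 2*(-sin(j)^5 - 10*sin(j)^4 + 26*sin(j)^3 - 32*sin(j)^2 - 49*sin(j) + 82)/(sin(j)^2 - 6*sin(j) + 1)^3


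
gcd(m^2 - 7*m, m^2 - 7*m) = m^2 - 7*m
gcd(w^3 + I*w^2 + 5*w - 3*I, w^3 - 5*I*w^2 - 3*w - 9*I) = 1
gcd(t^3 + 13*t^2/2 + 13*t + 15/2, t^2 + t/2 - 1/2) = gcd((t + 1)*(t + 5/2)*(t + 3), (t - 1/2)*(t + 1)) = t + 1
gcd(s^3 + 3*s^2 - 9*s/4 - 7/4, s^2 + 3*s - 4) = s - 1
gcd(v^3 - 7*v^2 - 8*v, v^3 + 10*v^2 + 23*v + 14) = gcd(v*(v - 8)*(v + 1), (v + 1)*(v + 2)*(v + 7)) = v + 1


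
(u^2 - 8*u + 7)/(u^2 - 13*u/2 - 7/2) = 2*(u - 1)/(2*u + 1)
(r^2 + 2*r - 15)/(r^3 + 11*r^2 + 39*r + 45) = (r - 3)/(r^2 + 6*r + 9)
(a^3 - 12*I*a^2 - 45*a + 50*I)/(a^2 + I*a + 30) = (a^2 - 7*I*a - 10)/(a + 6*I)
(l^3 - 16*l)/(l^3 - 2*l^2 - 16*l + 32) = l/(l - 2)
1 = 1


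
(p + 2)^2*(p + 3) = p^3 + 7*p^2 + 16*p + 12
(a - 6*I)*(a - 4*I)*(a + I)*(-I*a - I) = -I*a^4 - 9*a^3 - I*a^3 - 9*a^2 + 14*I*a^2 - 24*a + 14*I*a - 24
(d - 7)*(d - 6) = d^2 - 13*d + 42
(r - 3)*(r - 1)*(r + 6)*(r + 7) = r^4 + 9*r^3 - 7*r^2 - 129*r + 126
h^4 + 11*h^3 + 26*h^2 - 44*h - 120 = (h - 2)*(h + 2)*(h + 5)*(h + 6)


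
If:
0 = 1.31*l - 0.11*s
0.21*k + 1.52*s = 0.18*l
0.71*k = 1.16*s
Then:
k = 0.00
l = 0.00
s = 0.00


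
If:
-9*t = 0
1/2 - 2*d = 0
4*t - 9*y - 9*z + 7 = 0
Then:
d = 1/4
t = 0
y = 7/9 - z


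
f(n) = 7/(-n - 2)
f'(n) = 7/(-n - 2)^2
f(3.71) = -1.23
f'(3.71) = 0.21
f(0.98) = -2.35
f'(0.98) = 0.79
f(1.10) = -2.26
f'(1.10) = 0.73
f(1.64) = -1.92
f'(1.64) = 0.53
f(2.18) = -1.67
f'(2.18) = 0.40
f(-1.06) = -7.45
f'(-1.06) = 7.92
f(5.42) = -0.94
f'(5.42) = 0.13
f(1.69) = -1.90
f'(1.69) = 0.51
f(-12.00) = 0.70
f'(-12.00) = 0.07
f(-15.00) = 0.54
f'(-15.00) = 0.04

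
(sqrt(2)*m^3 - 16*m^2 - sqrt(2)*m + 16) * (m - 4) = sqrt(2)*m^4 - 16*m^3 - 4*sqrt(2)*m^3 - sqrt(2)*m^2 + 64*m^2 + 4*sqrt(2)*m + 16*m - 64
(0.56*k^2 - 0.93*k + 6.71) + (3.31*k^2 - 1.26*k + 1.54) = 3.87*k^2 - 2.19*k + 8.25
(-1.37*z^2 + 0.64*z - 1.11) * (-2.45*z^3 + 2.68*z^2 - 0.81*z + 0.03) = 3.3565*z^5 - 5.2396*z^4 + 5.5444*z^3 - 3.5343*z^2 + 0.9183*z - 0.0333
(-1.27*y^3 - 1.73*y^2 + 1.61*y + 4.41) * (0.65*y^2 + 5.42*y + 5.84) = -0.8255*y^5 - 8.0079*y^4 - 15.7469*y^3 + 1.4895*y^2 + 33.3046*y + 25.7544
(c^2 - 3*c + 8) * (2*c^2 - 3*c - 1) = 2*c^4 - 9*c^3 + 24*c^2 - 21*c - 8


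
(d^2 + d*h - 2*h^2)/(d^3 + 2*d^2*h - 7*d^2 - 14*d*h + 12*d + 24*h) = (d - h)/(d^2 - 7*d + 12)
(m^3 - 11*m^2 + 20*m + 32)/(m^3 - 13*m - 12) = (m - 8)/(m + 3)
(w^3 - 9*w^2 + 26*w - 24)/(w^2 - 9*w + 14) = (w^2 - 7*w + 12)/(w - 7)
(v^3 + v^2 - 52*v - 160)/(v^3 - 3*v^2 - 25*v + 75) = (v^2 - 4*v - 32)/(v^2 - 8*v + 15)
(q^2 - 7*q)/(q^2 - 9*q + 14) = q/(q - 2)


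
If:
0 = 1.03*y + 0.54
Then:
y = -0.52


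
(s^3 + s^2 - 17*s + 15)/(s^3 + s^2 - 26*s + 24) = (s^2 + 2*s - 15)/(s^2 + 2*s - 24)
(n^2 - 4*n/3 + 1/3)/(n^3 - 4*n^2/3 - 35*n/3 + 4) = (n - 1)/(n^2 - n - 12)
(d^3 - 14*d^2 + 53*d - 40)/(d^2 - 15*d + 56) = (d^2 - 6*d + 5)/(d - 7)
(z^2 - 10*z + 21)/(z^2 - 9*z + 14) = (z - 3)/(z - 2)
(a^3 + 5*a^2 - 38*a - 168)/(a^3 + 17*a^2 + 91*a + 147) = (a^2 - 2*a - 24)/(a^2 + 10*a + 21)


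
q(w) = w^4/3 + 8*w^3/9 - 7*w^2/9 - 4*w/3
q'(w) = 4*w^3/3 + 8*w^2/3 - 14*w/9 - 4/3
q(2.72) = 26.75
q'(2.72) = 41.00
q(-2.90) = -0.78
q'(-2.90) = -6.91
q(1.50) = 0.94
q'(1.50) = 6.83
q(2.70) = 25.94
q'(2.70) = 40.15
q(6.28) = 699.57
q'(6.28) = 424.30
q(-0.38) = 0.35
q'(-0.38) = -0.43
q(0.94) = -0.94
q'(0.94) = 0.67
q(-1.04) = -0.06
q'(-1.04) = 1.67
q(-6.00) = 220.00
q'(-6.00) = -184.00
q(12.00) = 8320.00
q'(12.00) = 2668.00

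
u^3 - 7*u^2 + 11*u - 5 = (u - 5)*(u - 1)^2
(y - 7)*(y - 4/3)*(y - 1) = y^3 - 28*y^2/3 + 53*y/3 - 28/3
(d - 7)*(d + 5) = d^2 - 2*d - 35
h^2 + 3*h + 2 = (h + 1)*(h + 2)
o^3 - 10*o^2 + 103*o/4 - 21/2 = (o - 6)*(o - 7/2)*(o - 1/2)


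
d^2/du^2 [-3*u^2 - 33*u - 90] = -6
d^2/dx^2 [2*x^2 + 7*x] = 4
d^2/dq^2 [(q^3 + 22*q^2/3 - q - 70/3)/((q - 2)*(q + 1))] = 8*(7*q^3 - 15*q^2 + 57*q - 29)/(3*(q^6 - 3*q^5 - 3*q^4 + 11*q^3 + 6*q^2 - 12*q - 8))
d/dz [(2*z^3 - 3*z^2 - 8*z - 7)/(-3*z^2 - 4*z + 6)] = 2*(-3*z^4 - 8*z^3 + 12*z^2 - 39*z - 38)/(9*z^4 + 24*z^3 - 20*z^2 - 48*z + 36)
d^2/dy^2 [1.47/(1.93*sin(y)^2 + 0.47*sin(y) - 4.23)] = (-21.902412*sin(y)^4 - 4.000311*sin(y)^3 - 15.474837*sin(y)^2 + 5.078115*sin(y) + 24.651312)/(1.93*sin(y)^2 + 0.47*sin(y) - 4.23)^3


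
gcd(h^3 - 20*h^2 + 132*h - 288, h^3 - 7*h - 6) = 1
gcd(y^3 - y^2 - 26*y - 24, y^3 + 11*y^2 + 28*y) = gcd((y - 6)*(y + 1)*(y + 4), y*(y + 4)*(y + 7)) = y + 4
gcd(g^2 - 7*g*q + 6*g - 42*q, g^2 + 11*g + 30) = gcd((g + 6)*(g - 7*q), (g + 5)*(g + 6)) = g + 6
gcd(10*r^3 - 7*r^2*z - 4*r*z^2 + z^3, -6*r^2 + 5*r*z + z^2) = -r + z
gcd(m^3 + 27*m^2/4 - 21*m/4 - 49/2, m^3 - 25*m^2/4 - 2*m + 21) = m^2 - m/4 - 7/2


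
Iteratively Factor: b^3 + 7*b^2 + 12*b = (b)*(b^2 + 7*b + 12) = b*(b + 4)*(b + 3)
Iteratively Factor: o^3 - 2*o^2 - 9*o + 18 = (o - 3)*(o^2 + o - 6) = (o - 3)*(o - 2)*(o + 3)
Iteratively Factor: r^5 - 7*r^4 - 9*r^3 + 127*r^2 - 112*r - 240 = (r - 5)*(r^4 - 2*r^3 - 19*r^2 + 32*r + 48) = (r - 5)*(r + 1)*(r^3 - 3*r^2 - 16*r + 48) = (r - 5)*(r + 1)*(r + 4)*(r^2 - 7*r + 12) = (r - 5)*(r - 4)*(r + 1)*(r + 4)*(r - 3)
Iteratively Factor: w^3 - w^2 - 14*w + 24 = (w - 2)*(w^2 + w - 12) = (w - 3)*(w - 2)*(w + 4)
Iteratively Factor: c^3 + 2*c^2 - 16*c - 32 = (c + 2)*(c^2 - 16) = (c - 4)*(c + 2)*(c + 4)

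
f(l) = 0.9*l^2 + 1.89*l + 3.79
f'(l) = 1.8*l + 1.89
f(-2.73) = 5.34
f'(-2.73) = -3.02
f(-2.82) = 5.62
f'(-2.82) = -3.19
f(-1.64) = 3.11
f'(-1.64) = -1.06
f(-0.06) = 3.68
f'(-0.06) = 1.78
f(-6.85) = 33.07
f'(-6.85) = -10.44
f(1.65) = 9.36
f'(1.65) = 4.86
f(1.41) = 8.24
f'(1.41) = 4.43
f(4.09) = 26.58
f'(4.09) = 9.25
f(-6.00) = 24.85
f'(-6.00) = -8.91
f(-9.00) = 59.68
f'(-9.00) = -14.31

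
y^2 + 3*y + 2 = (y + 1)*(y + 2)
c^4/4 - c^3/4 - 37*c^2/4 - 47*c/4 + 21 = (c/4 + 1)*(c - 7)*(c - 1)*(c + 3)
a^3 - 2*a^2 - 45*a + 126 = (a - 6)*(a - 3)*(a + 7)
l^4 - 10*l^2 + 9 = (l - 3)*(l - 1)*(l + 1)*(l + 3)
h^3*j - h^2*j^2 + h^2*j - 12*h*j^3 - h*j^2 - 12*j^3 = (h - 4*j)*(h + 3*j)*(h*j + j)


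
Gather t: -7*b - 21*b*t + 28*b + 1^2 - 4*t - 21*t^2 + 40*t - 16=21*b - 21*t^2 + t*(36 - 21*b) - 15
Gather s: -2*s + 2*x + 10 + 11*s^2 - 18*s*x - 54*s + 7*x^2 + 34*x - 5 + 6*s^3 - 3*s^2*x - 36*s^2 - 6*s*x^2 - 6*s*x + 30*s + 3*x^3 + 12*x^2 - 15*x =6*s^3 + s^2*(-3*x - 25) + s*(-6*x^2 - 24*x - 26) + 3*x^3 + 19*x^2 + 21*x + 5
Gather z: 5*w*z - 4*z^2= 5*w*z - 4*z^2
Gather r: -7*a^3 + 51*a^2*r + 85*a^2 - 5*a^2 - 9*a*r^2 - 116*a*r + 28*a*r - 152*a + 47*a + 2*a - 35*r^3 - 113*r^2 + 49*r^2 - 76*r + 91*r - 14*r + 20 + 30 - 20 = -7*a^3 + 80*a^2 - 103*a - 35*r^3 + r^2*(-9*a - 64) + r*(51*a^2 - 88*a + 1) + 30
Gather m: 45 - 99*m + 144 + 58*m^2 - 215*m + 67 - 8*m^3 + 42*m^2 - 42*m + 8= -8*m^3 + 100*m^2 - 356*m + 264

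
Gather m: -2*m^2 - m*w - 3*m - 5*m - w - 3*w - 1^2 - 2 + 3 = -2*m^2 + m*(-w - 8) - 4*w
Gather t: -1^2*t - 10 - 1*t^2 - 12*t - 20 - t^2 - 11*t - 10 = -2*t^2 - 24*t - 40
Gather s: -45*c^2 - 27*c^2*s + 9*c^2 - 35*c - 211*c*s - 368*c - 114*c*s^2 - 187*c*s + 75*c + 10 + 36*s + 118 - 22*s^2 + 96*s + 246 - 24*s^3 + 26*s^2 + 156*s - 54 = -36*c^2 - 328*c - 24*s^3 + s^2*(4 - 114*c) + s*(-27*c^2 - 398*c + 288) + 320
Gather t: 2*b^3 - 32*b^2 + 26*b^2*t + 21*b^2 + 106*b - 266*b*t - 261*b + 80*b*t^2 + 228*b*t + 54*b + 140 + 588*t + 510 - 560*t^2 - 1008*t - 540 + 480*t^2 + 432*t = 2*b^3 - 11*b^2 - 101*b + t^2*(80*b - 80) + t*(26*b^2 - 38*b + 12) + 110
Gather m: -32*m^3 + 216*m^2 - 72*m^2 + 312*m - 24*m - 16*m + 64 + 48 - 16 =-32*m^3 + 144*m^2 + 272*m + 96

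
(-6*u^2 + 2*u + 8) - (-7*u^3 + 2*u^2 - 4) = 7*u^3 - 8*u^2 + 2*u + 12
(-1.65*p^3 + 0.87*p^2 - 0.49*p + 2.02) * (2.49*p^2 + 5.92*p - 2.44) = -4.1085*p^5 - 7.6017*p^4 + 7.9563*p^3 + 0.00620000000000109*p^2 + 13.154*p - 4.9288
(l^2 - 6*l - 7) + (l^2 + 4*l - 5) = 2*l^2 - 2*l - 12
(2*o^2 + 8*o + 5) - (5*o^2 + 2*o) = -3*o^2 + 6*o + 5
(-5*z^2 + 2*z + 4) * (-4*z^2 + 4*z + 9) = 20*z^4 - 28*z^3 - 53*z^2 + 34*z + 36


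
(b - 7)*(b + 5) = b^2 - 2*b - 35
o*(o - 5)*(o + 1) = o^3 - 4*o^2 - 5*o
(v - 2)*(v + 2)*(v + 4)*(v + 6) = v^4 + 10*v^3 + 20*v^2 - 40*v - 96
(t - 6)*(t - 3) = t^2 - 9*t + 18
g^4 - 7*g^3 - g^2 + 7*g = g*(g - 7)*(g - 1)*(g + 1)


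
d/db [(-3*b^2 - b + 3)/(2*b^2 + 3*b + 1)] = (-7*b^2 - 18*b - 10)/(4*b^4 + 12*b^3 + 13*b^2 + 6*b + 1)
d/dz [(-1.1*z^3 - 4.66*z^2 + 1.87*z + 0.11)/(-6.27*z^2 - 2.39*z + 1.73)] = (6.897*z^4 + 5.25800000000001*z^3 + 17.1533*z^2 - 14.7442*z + 3.498)/(39.3129*z^4 + 29.9706*z^3 - 15.9821*z^2 - 8.2694*z + 2.9929)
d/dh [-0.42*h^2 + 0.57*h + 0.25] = 0.57 - 0.84*h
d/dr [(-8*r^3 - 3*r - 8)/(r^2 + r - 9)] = (-8*r^4 - 16*r^3 + 219*r^2 + 16*r + 35)/(r^4 + 2*r^3 - 17*r^2 - 18*r + 81)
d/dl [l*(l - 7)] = 2*l - 7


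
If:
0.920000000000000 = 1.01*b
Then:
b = 0.91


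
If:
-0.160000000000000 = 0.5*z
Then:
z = -0.32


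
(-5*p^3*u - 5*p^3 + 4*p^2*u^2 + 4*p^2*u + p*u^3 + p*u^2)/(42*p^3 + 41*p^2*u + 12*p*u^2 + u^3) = p*(-5*p^2*u - 5*p^2 + 4*p*u^2 + 4*p*u + u^3 + u^2)/(42*p^3 + 41*p^2*u + 12*p*u^2 + u^3)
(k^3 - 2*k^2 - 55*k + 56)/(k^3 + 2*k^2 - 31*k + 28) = (k - 8)/(k - 4)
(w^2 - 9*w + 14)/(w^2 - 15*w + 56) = (w - 2)/(w - 8)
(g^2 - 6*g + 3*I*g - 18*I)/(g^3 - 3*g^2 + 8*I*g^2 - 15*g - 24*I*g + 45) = (g - 6)/(g^2 + g*(-3 + 5*I) - 15*I)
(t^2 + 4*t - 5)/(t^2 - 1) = (t + 5)/(t + 1)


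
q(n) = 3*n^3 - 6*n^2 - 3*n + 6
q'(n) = 9*n^2 - 12*n - 3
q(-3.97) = -264.37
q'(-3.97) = 186.49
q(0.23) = 5.03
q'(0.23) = -5.28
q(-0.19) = 6.33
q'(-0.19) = -0.40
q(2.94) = 21.55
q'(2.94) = 39.51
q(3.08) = 27.50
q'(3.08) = 45.42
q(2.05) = 0.48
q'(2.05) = 10.22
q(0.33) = 4.46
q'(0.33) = -5.98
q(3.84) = 75.88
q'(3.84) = 83.63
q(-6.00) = -840.00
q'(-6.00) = 393.00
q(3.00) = 24.00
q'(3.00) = 42.00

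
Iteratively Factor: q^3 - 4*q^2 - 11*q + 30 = (q - 5)*(q^2 + q - 6) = (q - 5)*(q + 3)*(q - 2)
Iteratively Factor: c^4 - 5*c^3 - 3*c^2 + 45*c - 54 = (c + 3)*(c^3 - 8*c^2 + 21*c - 18) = (c - 3)*(c + 3)*(c^2 - 5*c + 6) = (c - 3)^2*(c + 3)*(c - 2)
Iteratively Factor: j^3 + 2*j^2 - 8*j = (j + 4)*(j^2 - 2*j) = (j - 2)*(j + 4)*(j)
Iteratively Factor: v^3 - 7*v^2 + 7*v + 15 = (v + 1)*(v^2 - 8*v + 15) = (v - 5)*(v + 1)*(v - 3)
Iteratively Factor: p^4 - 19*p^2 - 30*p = (p + 3)*(p^3 - 3*p^2 - 10*p) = (p + 2)*(p + 3)*(p^2 - 5*p) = p*(p + 2)*(p + 3)*(p - 5)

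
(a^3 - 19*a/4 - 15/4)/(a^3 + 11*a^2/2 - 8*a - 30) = (2*a^2 + 5*a + 3)/(2*(a^2 + 8*a + 12))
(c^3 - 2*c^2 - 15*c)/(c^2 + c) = (c^2 - 2*c - 15)/(c + 1)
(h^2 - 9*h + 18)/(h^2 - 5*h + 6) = (h - 6)/(h - 2)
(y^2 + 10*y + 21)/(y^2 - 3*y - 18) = (y + 7)/(y - 6)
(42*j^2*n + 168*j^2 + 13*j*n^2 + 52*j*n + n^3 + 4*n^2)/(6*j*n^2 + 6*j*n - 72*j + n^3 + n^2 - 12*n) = (7*j + n)/(n - 3)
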